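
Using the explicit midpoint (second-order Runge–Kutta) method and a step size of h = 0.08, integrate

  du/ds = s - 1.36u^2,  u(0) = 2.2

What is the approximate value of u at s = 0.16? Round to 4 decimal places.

Midpoint: k1 = f(s_n, u_n); k2 = f(s_n + h/2, u_n + (h/2)·k1); u_{n+1} = u_n + h·k2.
s=0.000000, u=2.200000:
  k1 = f(0.000000, 2.200000) = -6.582400
  k2 = f(0.040000, 1.936704) = -5.061118
  u ← 2.200000 + 0.08·(-5.061118) = 1.795111
s=0.080000, u=1.795111:
  k1 = f(0.080000, 1.795111) = -4.302494
  k2 = f(0.120000, 1.623011) = -3.462463
  u ← 1.795111 + 0.08·(-3.462463) = 1.518113
u(0.16) ≈ 1.5181

1.5181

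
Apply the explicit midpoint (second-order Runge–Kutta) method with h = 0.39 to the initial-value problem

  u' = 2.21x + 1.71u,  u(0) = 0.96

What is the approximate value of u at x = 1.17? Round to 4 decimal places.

9.3026

Midpoint: k1 = f(x_n, u_n); k2 = f(x_n + h/2, u_n + (h/2)·k1); u_{n+1} = u_n + h·k2.
x=0.000000, u=0.960000:
  k1 = f(0.000000, 0.960000) = 1.641600
  k2 = f(0.195000, 1.280112) = 2.619942
  u ← 0.960000 + 0.39·2.619942 = 1.981777
x=0.390000, u=1.981777:
  k1 = f(0.390000, 1.981777) = 4.250739
  k2 = f(0.585000, 2.810671) = 6.099098
  u ← 1.981777 + 0.39·6.099098 = 4.360425
x=0.780000, u=4.360425:
  k1 = f(0.780000, 4.360425) = 9.180127
  k2 = f(0.975000, 6.150550) = 12.672191
  u ← 4.360425 + 0.39·12.672191 = 9.302580
u(1.17) ≈ 9.3026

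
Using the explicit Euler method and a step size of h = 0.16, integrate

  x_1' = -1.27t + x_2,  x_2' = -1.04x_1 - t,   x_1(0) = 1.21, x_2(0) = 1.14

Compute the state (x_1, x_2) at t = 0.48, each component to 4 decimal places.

1.5541, 0.3789

Euler on (x_1,x_2): x_1_{n+1} = x_1_n + h·x_1', x_2_{n+1} = x_2_n + h·x_2'.
0.000000: (1.210000, 1.140000); f=(1.140000, -1.258400) → (1.392400, 0.938656)
0.160000: (1.392400, 0.938656); f=(0.735456, -1.608096) → (1.510073, 0.681361)
0.320000: (1.510073, 0.681361); f=(0.274961, -1.890476) → (1.554067, 0.378884)
(x_1(0.48), x_2(0.48)) ≈ (1.5541, 0.3789)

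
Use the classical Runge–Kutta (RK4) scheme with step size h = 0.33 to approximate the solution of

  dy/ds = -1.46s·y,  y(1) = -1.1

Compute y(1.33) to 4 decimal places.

-0.6279

RK4: k1 = f(s_n, y_n); k2 = f(s_n + h/2, y_n + (h/2)·k1); k3 = f(s_n + h/2, y_n + (h/2)·k2); k4 = f(s_n + h, y_n + h·k3); y_{n+1} = y_n + (h/6)·(k1 + 2k2 + 2k3 + k4).
s=1.000000, y=-1.100000:
  k1 = f(1.000000, -1.100000) = 1.606000
  k2 = f(1.165000, -0.835010) = 1.420269
  k3 = f(1.165000, -0.865656) = 1.472394
  k4 = f(1.330000, -0.614110) = 1.192479
  y ← -1.100000 + (0.33/6)·(k1 + 2k2 + 2k3 + k4) = -0.627891
y(1.33) ≈ -0.6279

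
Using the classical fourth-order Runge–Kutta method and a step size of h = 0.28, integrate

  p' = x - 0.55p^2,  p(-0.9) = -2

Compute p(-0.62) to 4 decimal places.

-3.2235

RK4: k1 = f(x_n, p_n); k2 = f(x_n + h/2, p_n + (h/2)·k1); k3 = f(x_n + h/2, p_n + (h/2)·k2); k4 = f(x_n + h, p_n + h·k3); p_{n+1} = p_n + (h/6)·(k1 + 2k2 + 2k3 + k4).
x=-0.900000, p=-2.000000:
  k1 = f(-0.900000, -2.000000) = -3.100000
  k2 = f(-0.760000, -2.434000) = -4.018396
  k3 = f(-0.760000, -2.562575) = -4.371736
  k4 = f(-0.620000, -3.224086) = -6.337102
  p ← -2.000000 + (0.28/6)·(k1 + 2k2 + 2k3 + k4) = -3.223477
p(-0.62) ≈ -3.2235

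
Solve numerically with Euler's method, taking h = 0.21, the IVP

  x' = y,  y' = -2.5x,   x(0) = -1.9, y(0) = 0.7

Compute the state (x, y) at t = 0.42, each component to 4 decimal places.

Euler on (x,y): x_{n+1} = x_n + h·x', y_{n+1} = y_n + h·y'.
0.000000: (-1.900000, 0.700000); f=(0.700000, 4.750000) → (-1.753000, 1.697500)
0.210000: (-1.753000, 1.697500); f=(1.697500, 4.382500) → (-1.396525, 2.617825)
(x(0.42), y(0.42)) ≈ (-1.3965, 2.6178)

-1.3965, 2.6178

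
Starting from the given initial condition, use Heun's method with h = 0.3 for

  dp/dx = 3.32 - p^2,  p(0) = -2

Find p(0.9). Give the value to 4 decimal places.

-9.8755

Heun: k1 = f(x_n, p_n); k2 = f(x_n + h, p_n + h·k1); p_{n+1} = p_n + (h/2)·(k1 + k2).
x=0.000000, p=-2.000000:
  k1 = f(0.000000, -2.000000) = -0.680000
  k2 = f(0.300000, -2.204000) = -1.537616
  p ← -2.000000 + (0.3/2)·(-0.680000 + (-1.537616)) = -2.332642
x=0.300000, p=-2.332642:
  k1 = f(0.300000, -2.332642) = -2.121221
  k2 = f(0.600000, -2.969009) = -5.495012
  p ← -2.332642 + (0.3/2)·(-2.121221 + (-5.495012)) = -3.475077
x=0.600000, p=-3.475077:
  k1 = f(0.600000, -3.475077) = -8.756162
  k2 = f(0.900000, -6.101926) = -33.913499
  p ← -3.475077 + (0.3/2)·(-8.756162 + (-33.913499)) = -9.875526
p(0.9) ≈ -9.8755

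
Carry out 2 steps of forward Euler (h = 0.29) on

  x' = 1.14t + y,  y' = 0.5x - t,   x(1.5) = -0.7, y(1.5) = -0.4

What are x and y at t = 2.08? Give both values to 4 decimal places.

0.0001, -1.5020

Euler on (x,y): x_{n+1} = x_n + h·x', y_{n+1} = y_n + h·y'.
1.500000: (-0.700000, -0.400000); f=(1.310000, -1.850000) → (-0.320100, -0.936500)
1.790000: (-0.320100, -0.936500); f=(1.104100, -1.950050) → (0.000089, -1.502015)
(x(2.08), y(2.08)) ≈ (0.0001, -1.5020)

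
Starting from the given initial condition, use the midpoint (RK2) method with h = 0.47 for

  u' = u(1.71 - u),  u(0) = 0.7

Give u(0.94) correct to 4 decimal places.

Midpoint: k1 = f(x_n, u_n); k2 = f(x_n + h/2, u_n + (h/2)·k1); u_{n+1} = u_n + h·k2.
x=0.000000, u=0.700000:
  k1 = f(0.000000, 0.700000) = 0.707000
  k2 = f(0.235000, 0.866145) = 0.730901
  u ← 0.700000 + 0.47·0.730901 = 1.043523
x=0.470000, u=1.043523:
  k1 = f(0.470000, 1.043523) = 0.695484
  k2 = f(0.705000, 1.206962) = 0.607148
  u ← 1.043523 + 0.47·0.607148 = 1.328883
u(0.94) ≈ 1.3289

1.3289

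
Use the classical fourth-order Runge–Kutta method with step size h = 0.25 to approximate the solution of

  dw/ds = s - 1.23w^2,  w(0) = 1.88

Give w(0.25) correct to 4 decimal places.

1.2153

RK4: k1 = f(s_n, w_n); k2 = f(s_n + h/2, w_n + (h/2)·k1); k3 = f(s_n + h/2, w_n + (h/2)·k2); k4 = f(s_n + h, w_n + h·k3); w_{n+1} = w_n + (h/6)·(k1 + 2k2 + 2k3 + k4).
s=0.000000, w=1.880000:
  k1 = f(0.000000, 1.880000) = -4.347312
  k2 = f(0.125000, 1.336586) = -2.072348
  k3 = f(0.125000, 1.620956) = -3.106825
  k4 = f(0.250000, 1.103294) = -1.247226
  w ← 1.880000 + (0.25/6)·(k1 + 2k2 + 2k3 + k4) = 1.215296
w(0.25) ≈ 1.2153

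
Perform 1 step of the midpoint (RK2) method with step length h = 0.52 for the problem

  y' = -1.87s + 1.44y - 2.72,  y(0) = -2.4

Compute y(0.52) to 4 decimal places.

Midpoint: k1 = f(s_n, y_n); k2 = f(s_n + h/2, y_n + (h/2)·k1); y_{n+1} = y_n + h·k2.
s=0.000000, y=-2.400000:
  k1 = f(0.000000, -2.400000) = -6.176000
  k2 = f(0.260000, -4.005760) = -8.974494
  y ← -2.400000 + 0.52·(-8.974494) = -7.066737
y(0.52) ≈ -7.0667

-7.0667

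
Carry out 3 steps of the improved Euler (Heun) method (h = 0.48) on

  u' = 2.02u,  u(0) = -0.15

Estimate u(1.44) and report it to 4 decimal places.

Heun: k1 = f(x_n, u_n); k2 = f(x_n + h, u_n + h·k1); u_{n+1} = u_n + (h/2)·(k1 + k2).
x=0.000000, u=-0.150000:
  k1 = f(0.000000, -0.150000) = -0.303000
  k2 = f(0.480000, -0.295440) = -0.596789
  u ← -0.150000 + (0.48/2)·(-0.303000 + (-0.596789)) = -0.365949
x=0.480000, u=-0.365949:
  k1 = f(0.480000, -0.365949) = -0.739218
  k2 = f(0.960000, -0.720774) = -1.455963
  u ← -0.365949 + (0.48/2)·(-0.739218 + (-1.455963)) = -0.892793
x=0.960000, u=-0.892793:
  k1 = f(0.960000, -0.892793) = -1.803441
  k2 = f(1.440000, -1.758444) = -3.552058
  u ← -0.892793 + (0.48/2)·(-1.803441 + (-3.552058)) = -2.178112
u(1.44) ≈ -2.1781

-2.1781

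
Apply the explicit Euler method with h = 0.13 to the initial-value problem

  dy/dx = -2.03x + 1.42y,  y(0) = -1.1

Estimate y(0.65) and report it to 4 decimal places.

-2.9784

Euler: y_{n+1} = y_n + h·f(x_n, y_n).
x=0.000000, y=-1.100000: f=-1.562000 → y ← -1.100000 + 0.13·(-1.562000) = -1.303060
x=0.130000, y=-1.303060: f=-2.114245 → y ← -1.303060 + 0.13·(-2.114245) = -1.577912
x=0.260000, y=-1.577912: f=-2.768435 → y ← -1.577912 + 0.13·(-2.768435) = -1.937808
x=0.390000, y=-1.937808: f=-3.543388 → y ← -1.937808 + 0.13·(-3.543388) = -2.398449
x=0.520000, y=-2.398449: f=-4.461397 → y ← -2.398449 + 0.13·(-4.461397) = -2.978430
y(0.65) ≈ -2.9784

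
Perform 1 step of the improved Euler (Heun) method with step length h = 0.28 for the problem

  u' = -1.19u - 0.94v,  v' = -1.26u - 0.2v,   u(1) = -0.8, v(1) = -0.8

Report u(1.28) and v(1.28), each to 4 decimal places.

Heun on (u,v): k1 = f(x_n, state_n); k2 = f(x_n + h, state_n + h·k1); state_{n+1} = state_n + (h/2)·(k1 + k2).
1.000000: (-0.800000, -0.800000)
  k1 = (1.704000, 1.168000)
  predictor → (-0.322880, -0.472960)
  k2 = (0.828810, 0.501421)
  → (-0.445407, -0.566281)
(u(1.28), v(1.28)) ≈ (-0.4454, -0.5663)

-0.4454, -0.5663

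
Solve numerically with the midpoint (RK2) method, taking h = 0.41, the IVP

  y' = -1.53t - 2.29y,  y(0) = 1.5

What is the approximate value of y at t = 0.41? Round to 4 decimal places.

0.6242

Midpoint: k1 = f(t_n, y_n); k2 = f(t_n + h/2, y_n + (h/2)·k1); y_{n+1} = y_n + h·k2.
t=0.000000, y=1.500000:
  k1 = f(0.000000, 1.500000) = -3.435000
  k2 = f(0.205000, 0.795825) = -2.136089
  y ← 1.500000 + 0.41·(-2.136089) = 0.624203
y(0.41) ≈ 0.6242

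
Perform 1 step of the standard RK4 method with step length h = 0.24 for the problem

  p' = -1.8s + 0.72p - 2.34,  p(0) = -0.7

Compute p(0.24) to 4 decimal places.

RK4: k1 = f(s_n, p_n); k2 = f(s_n + h/2, p_n + (h/2)·k1); k3 = f(s_n + h/2, p_n + (h/2)·k2); k4 = f(s_n + h, p_n + h·k3); p_{n+1} = p_n + (h/6)·(k1 + 2k2 + 2k3 + k4).
s=0.000000, p=-0.700000:
  k1 = f(0.000000, -0.700000) = -2.844000
  k2 = f(0.120000, -1.041280) = -3.305722
  k3 = f(0.120000, -1.096687) = -3.345614
  k4 = f(0.240000, -1.502947) = -3.854122
  p ← -0.700000 + (0.24/6)·(k1 + 2k2 + 2k3 + k4) = -1.500032
p(0.24) ≈ -1.5000

-1.5000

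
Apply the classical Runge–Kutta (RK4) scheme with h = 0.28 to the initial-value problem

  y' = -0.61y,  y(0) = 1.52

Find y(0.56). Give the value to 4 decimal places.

1.0802

RK4: k1 = f(t_n, y_n); k2 = f(t_n + h/2, y_n + (h/2)·k1); k3 = f(t_n + h/2, y_n + (h/2)·k2); k4 = f(t_n + h, y_n + h·k3); y_{n+1} = y_n + (h/6)·(k1 + 2k2 + 2k3 + k4).
t=0.000000, y=1.520000:
  k1 = f(0.000000, 1.520000) = -0.927200
  k2 = f(0.140000, 1.390192) = -0.848017
  k3 = f(0.140000, 1.401278) = -0.854779
  k4 = f(0.280000, 1.280662) = -0.781204
  y ← 1.520000 + (0.28/6)·(k1 + 2k2 + 2k3 + k4) = 1.281347
t=0.280000, y=1.281347:
  k1 = f(0.280000, 1.281347) = -0.781622
  k2 = f(0.420000, 1.171920) = -0.714871
  k3 = f(0.420000, 1.181265) = -0.720572
  k4 = f(0.560000, 1.079587) = -0.658548
  y ← 1.281347 + (0.28/6)·(k1 + 2k2 + 2k3 + k4) = 1.080164
y(0.56) ≈ 1.0802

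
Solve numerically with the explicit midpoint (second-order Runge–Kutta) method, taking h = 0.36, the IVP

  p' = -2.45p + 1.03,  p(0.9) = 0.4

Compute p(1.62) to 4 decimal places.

Midpoint: k1 = f(x_n, p_n); k2 = f(x_n + h/2, p_n + (h/2)·k1); p_{n+1} = p_n + h·k2.
x=0.900000, p=0.400000:
  k1 = f(0.900000, 0.400000) = 0.050000
  k2 = f(1.080000, 0.409000) = 0.027950
  p ← 0.400000 + 0.36·0.027950 = 0.410062
x=1.260000, p=0.410062:
  k1 = f(1.260000, 0.410062) = 0.025348
  k2 = f(1.440000, 0.414625) = 0.014170
  p ← 0.410062 + 0.36·0.014170 = 0.415163
p(1.62) ≈ 0.4152

0.4152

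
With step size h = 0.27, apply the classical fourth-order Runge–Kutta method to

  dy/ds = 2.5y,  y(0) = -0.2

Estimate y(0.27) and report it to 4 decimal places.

-0.3925

RK4: k1 = f(s_n, y_n); k2 = f(s_n + h/2, y_n + (h/2)·k1); k3 = f(s_n + h/2, y_n + (h/2)·k2); k4 = f(s_n + h, y_n + h·k3); y_{n+1} = y_n + (h/6)·(k1 + 2k2 + 2k3 + k4).
s=0.000000, y=-0.200000:
  k1 = f(0.000000, -0.200000) = -0.500000
  k2 = f(0.135000, -0.267500) = -0.668750
  k3 = f(0.135000, -0.290281) = -0.725703
  k4 = f(0.270000, -0.395940) = -0.989850
  y ← -0.200000 + (0.27/6)·(k1 + 2k2 + 2k3 + k4) = -0.392544
y(0.27) ≈ -0.3925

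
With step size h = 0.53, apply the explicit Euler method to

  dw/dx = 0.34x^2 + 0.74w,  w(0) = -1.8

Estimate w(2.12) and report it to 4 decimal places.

Euler: w_{n+1} = w_n + h·f(x_n, w_n).
x=0.000000, w=-1.800000: f=-1.332000 → w ← -1.800000 + 0.53·(-1.332000) = -2.505960
x=0.530000, w=-2.505960: f=-1.758904 → w ← -2.505960 + 0.53·(-1.758904) = -3.438179
x=1.060000, w=-3.438179: f=-2.162229 → w ← -3.438179 + 0.53·(-2.162229) = -4.584161
x=1.590000, w=-4.584161: f=-2.532725 → w ← -4.584161 + 0.53·(-2.532725) = -5.926505
w(2.12) ≈ -5.9265

-5.9265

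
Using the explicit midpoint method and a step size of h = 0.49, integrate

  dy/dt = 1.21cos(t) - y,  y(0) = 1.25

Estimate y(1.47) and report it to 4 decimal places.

Midpoint: k1 = f(t_n, y_n); k2 = f(t_n + h/2, y_n + (h/2)·k1); y_{n+1} = y_n + h·k2.
t=0.000000, y=1.250000:
  k1 = f(0.000000, 1.250000) = -0.040000
  k2 = f(0.245000, 1.240200) = -0.066334
  y ← 1.250000 + 0.49·(-0.066334) = 1.217496
t=0.490000, y=1.217496:
  k1 = f(0.490000, 1.217496) = -0.149874
  k2 = f(0.735000, 1.180777) = -0.283162
  y ← 1.217496 + 0.49·(-0.283162) = 1.078747
t=0.980000, y=1.078747:
  k1 = f(0.980000, 1.078747) = -0.404750
  k2 = f(1.225000, 0.979583) = -0.569459
  y ← 1.078747 + 0.49·(-0.569459) = 0.799712
y(1.47) ≈ 0.7997

0.7997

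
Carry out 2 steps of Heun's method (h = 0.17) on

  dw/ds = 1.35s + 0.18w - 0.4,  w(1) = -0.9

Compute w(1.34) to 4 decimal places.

Heun: k1 = f(s_n, w_n); k2 = f(s_n + h, w_n + h·k1); w_{n+1} = w_n + (h/2)·(k1 + k2).
s=1.000000, w=-0.900000:
  k1 = f(1.000000, -0.900000) = 0.788000
  k2 = f(1.170000, -0.766040) = 1.041613
  w ← -0.900000 + (0.17/2)·(0.788000 + 1.041613) = -0.744483
s=1.170000, w=-0.744483:
  k1 = f(1.170000, -0.744483) = 1.045493
  k2 = f(1.340000, -0.566749) = 1.306985
  w ← -0.744483 + (0.17/2)·(1.045493 + 1.306985) = -0.544522
w(1.34) ≈ -0.5445

-0.5445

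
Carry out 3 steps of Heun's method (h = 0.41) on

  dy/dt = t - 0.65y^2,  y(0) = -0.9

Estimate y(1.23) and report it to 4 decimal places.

Heun: k1 = f(t_n, y_n); k2 = f(t_n + h, y_n + h·k1); y_{n+1} = y_n + (h/2)·(k1 + k2).
t=0.000000, y=-0.900000:
  k1 = f(0.000000, -0.900000) = -0.526500
  k2 = f(0.410000, -1.115865) = -0.399351
  y ← -0.900000 + (0.41/2)·(-0.526500 + (-0.399351)) = -1.089799
t=0.410000, y=-1.089799:
  k1 = f(0.410000, -1.089799) = -0.361981
  k2 = f(0.820000, -1.238211) = -0.176559
  y ← -1.089799 + (0.41/2)·(-0.361981 + (-0.176559)) = -1.200200
t=0.820000, y=-1.200200:
  k1 = f(0.820000, -1.200200) = -0.116312
  k2 = f(1.230000, -1.247888) = 0.217804
  y ← -1.200200 + (0.41/2)·(-0.116312 + 0.217804) = -1.179394
y(1.23) ≈ -1.1794

-1.1794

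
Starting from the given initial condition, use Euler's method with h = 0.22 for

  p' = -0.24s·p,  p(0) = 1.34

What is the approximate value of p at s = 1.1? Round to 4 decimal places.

Euler: p_{n+1} = p_n + h·f(s_n, p_n).
s=0.000000, p=1.340000: f=0.000000 → p ← 1.340000 + 0.22·0.000000 = 1.340000
s=0.220000, p=1.340000: f=-0.070752 → p ← 1.340000 + 0.22·(-0.070752) = 1.324435
s=0.440000, p=1.324435: f=-0.139860 → p ← 1.324435 + 0.22·(-0.139860) = 1.293665
s=0.660000, p=1.293665: f=-0.204917 → p ← 1.293665 + 0.22·(-0.204917) = 1.248584
s=0.880000, p=1.248584: f=-0.263701 → p ← 1.248584 + 0.22·(-0.263701) = 1.190569
p(1.1) ≈ 1.1906

1.1906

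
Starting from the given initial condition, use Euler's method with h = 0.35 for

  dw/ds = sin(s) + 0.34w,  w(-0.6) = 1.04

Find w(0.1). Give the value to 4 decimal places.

Euler: w_{n+1} = w_n + h·f(s_n, w_n).
s=-0.600000, w=1.040000: f=-0.211042 → w ← 1.040000 + 0.35·(-0.211042) = 0.966135
s=-0.250000, w=0.966135: f=0.081082 → w ← 0.966135 + 0.35·0.081082 = 0.994514
w(0.1) ≈ 0.9945

0.9945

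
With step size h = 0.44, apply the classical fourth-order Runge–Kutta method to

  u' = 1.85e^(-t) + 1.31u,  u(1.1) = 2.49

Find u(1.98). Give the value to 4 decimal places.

RK4: k1 = f(t_n, u_n); k2 = f(t_n + h/2, u_n + (h/2)·k1); k3 = f(t_n + h/2, u_n + (h/2)·k2); k4 = f(t_n + h, u_n + h·k3); u_{n+1} = u_n + (h/6)·(k1 + 2k2 + 2k3 + k4).
t=1.100000, u=2.490000:
  k1 = f(1.100000, 2.490000) = 3.877712
  k2 = f(1.320000, 3.343097) = 4.873657
  k3 = f(1.320000, 3.562204) = 5.160688
  k4 = f(1.540000, 4.760703) = 6.633126
  u ← 2.490000 + (0.44/6)·(k1 + 2k2 + 2k3 + k4) = 4.732499
t=1.540000, u=4.732499:
  k1 = f(1.540000, 4.732499) = 6.596178
  k2 = f(1.760000, 6.183658) = 8.418875
  k3 = f(1.760000, 6.584651) = 8.944176
  k4 = f(1.980000, 8.667936) = 11.610424
  u ← 4.732499 + (0.44/6)·(k1 + 2k2 + 2k3 + k4) = 8.614230
u(1.98) ≈ 8.6142

8.6142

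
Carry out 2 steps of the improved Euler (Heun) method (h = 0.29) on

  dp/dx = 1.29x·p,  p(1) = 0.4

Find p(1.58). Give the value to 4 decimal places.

Heun: k1 = f(x_n, p_n); k2 = f(x_n + h, p_n + h·k1); p_{n+1} = p_n + (h/2)·(k1 + k2).
x=1.000000, p=0.400000:
  k1 = f(1.000000, 0.400000) = 0.516000
  k2 = f(1.290000, 0.549640) = 0.914656
  p ← 0.400000 + (0.29/2)·(0.516000 + 0.914656) = 0.607445
x=1.290000, p=0.607445:
  k1 = f(1.290000, 0.607445) = 1.010849
  k2 = f(1.580000, 0.900591) = 1.835585
  p ← 0.607445 + (0.29/2)·(1.010849 + 1.835585) = 1.020178
p(1.58) ≈ 1.0202

1.0202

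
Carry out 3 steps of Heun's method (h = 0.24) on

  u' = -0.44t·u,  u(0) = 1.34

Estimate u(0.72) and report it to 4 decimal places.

Heun: k1 = f(t_n, u_n); k2 = f(t_n + h, u_n + h·k1); u_{n+1} = u_n + (h/2)·(k1 + k2).
t=0.000000, u=1.340000:
  k1 = f(0.000000, 1.340000) = 0.000000
  k2 = f(0.240000, 1.340000) = -0.141504
  u ← 1.340000 + (0.24/2)·(0.000000 + (-0.141504)) = 1.323020
t=0.240000, u=1.323020:
  k1 = f(0.240000, 1.323020) = -0.139711
  k2 = f(0.480000, 1.289489) = -0.272340
  u ← 1.323020 + (0.24/2)·(-0.139711 + (-0.272340)) = 1.273573
t=0.480000, u=1.273573:
  k1 = f(0.480000, 1.273573) = -0.268979
  k2 = f(0.720000, 1.209019) = -0.383017
  u ← 1.273573 + (0.24/2)·(-0.268979 + (-0.383017)) = 1.195334
u(0.72) ≈ 1.1953

1.1953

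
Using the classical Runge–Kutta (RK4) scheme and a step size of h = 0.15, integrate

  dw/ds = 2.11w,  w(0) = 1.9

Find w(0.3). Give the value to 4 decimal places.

RK4: k1 = f(s_n, w_n); k2 = f(s_n + h/2, w_n + (h/2)·k1); k3 = f(s_n + h/2, w_n + (h/2)·k2); k4 = f(s_n + h, w_n + h·k3); w_{n+1} = w_n + (h/6)·(k1 + 2k2 + 2k3 + k4).
s=0.000000, w=1.900000:
  k1 = f(0.000000, 1.900000) = 4.009000
  k2 = f(0.075000, 2.200675) = 4.643424
  k3 = f(0.075000, 2.248257) = 4.743822
  k4 = f(0.150000, 2.611573) = 5.510420
  w ← 1.900000 + (0.15/6)·(k1 + 2k2 + 2k3 + k4) = 2.607348
s=0.150000, w=2.607348:
  k1 = f(0.150000, 2.607348) = 5.501504
  k2 = f(0.225000, 3.019961) = 6.372117
  k3 = f(0.225000, 3.085257) = 6.509891
  k4 = f(0.300000, 3.583831) = 7.561884
  w ← 2.607348 + (0.15/6)·(k1 + 2k2 + 2k3 + k4) = 3.578033
w(0.3) ≈ 3.5780

3.5780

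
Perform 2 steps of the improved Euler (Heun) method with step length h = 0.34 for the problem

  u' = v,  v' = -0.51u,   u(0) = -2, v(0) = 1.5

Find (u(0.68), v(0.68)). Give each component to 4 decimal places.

-0.7760, 1.9976

Heun on (u,v): k1 = f(t_n, state_n); k2 = f(t_n + h, state_n + h·k1); state_{n+1} = state_n + (h/2)·(k1 + k2).
0.000000: (-2.000000, 1.500000)
  k1 = (1.500000, 1.020000)
  predictor → (-1.490000, 1.846800)
  k2 = (1.846800, 0.759900)
  → (-1.431044, 1.802583)
0.340000: (-1.431044, 1.802583)
  k1 = (1.802583, 0.729832)
  predictor → (-0.818166, 2.050726)
  k2 = (2.050726, 0.417265)
  → (-0.775981, 1.997589)
(u(0.68), v(0.68)) ≈ (-0.7760, 1.9976)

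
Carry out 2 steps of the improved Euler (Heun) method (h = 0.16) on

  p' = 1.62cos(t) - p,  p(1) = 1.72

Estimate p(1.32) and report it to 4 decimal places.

1.4208

Heun: k1 = f(t_n, p_n); k2 = f(t_n + h, p_n + h·k1); p_{n+1} = p_n + (h/2)·(k1 + k2).
t=1.000000, p=1.720000:
  k1 = f(1.000000, 1.720000) = -0.844710
  k2 = f(1.160000, 1.584846) = -0.937916
  p ← 1.720000 + (0.16/2)·(-0.844710 + (-0.937916)) = 1.577390
t=1.160000, p=1.577390:
  k1 = f(1.160000, 1.577390) = -0.930460
  k2 = f(1.320000, 1.428516) = -1.026472
  p ← 1.577390 + (0.16/2)·(-0.930460 + (-1.026472)) = 1.420835
p(1.32) ≈ 1.4208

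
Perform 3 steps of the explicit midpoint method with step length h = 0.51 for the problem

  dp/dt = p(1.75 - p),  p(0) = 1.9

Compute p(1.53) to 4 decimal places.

Midpoint: k1 = f(t_n, p_n); k2 = f(t_n + h/2, p_n + (h/2)·k1); p_{n+1} = p_n + h·k2.
t=0.000000, p=1.900000:
  k1 = f(0.000000, 1.900000) = -0.285000
  k2 = f(0.255000, 1.827325) = -0.141298
  p ← 1.900000 + 0.51·(-0.141298) = 1.827938
t=0.510000, p=1.827938:
  k1 = f(0.510000, 1.827938) = -0.142466
  k2 = f(0.765000, 1.791609) = -0.074548
  p ← 1.827938 + 0.51·(-0.074548) = 1.789919
t=1.020000, p=1.789919:
  k1 = f(1.020000, 1.789919) = -0.071451
  k2 = f(1.275000, 1.771699) = -0.038444
  p ← 1.789919 + 0.51·(-0.038444) = 1.770313
p(1.53) ≈ 1.7703

1.7703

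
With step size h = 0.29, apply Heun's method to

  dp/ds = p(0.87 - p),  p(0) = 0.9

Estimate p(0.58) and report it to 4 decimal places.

Heun: k1 = f(s_n, p_n); k2 = f(s_n + h, p_n + h·k1); p_{n+1} = p_n + (h/2)·(k1 + k2).
s=0.000000, p=0.900000:
  k1 = f(0.000000, 0.900000) = -0.027000
  k2 = f(0.290000, 0.892170) = -0.019779
  p ← 0.900000 + (0.29/2)·(-0.027000 + (-0.019779)) = 0.893217
s=0.290000, p=0.893217:
  k1 = f(0.290000, 0.893217) = -0.020738
  k2 = f(0.580000, 0.887203) = -0.015263
  p ← 0.893217 + (0.29/2)·(-0.020738 + (-0.015263)) = 0.887997
p(0.58) ≈ 0.8880

0.8880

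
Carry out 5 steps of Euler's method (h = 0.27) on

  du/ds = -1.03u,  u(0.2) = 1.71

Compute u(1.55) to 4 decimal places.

Euler: u_{n+1} = u_n + h·f(s_n, u_n).
s=0.200000, u=1.710000: f=-1.761300 → u ← 1.710000 + 0.27·(-1.761300) = 1.234449
s=0.470000, u=1.234449: f=-1.271482 → u ← 1.234449 + 0.27·(-1.271482) = 0.891149
s=0.740000, u=0.891149: f=-0.917883 → u ← 0.891149 + 0.27·(-0.917883) = 0.643320
s=1.010000, u=0.643320: f=-0.662620 → u ← 0.643320 + 0.27·(-0.662620) = 0.464413
s=1.280000, u=0.464413: f=-0.478345 → u ← 0.464413 + 0.27·(-0.478345) = 0.335260
u(1.55) ≈ 0.3353

0.3353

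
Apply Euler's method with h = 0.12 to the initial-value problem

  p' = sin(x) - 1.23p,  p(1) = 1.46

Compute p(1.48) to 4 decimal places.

Euler: p_{n+1} = p_n + h·f(x_n, p_n).
x=1.000000, p=1.460000: f=-0.954329 → p ← 1.460000 + 0.12·(-0.954329) = 1.345481
x=1.120000, p=1.345481: f=-0.754841 → p ← 1.345481 + 0.12·(-0.754841) = 1.254900
x=1.240000, p=1.254900: f=-0.597743 → p ← 1.254900 + 0.12·(-0.597743) = 1.183171
x=1.360000, p=1.183171: f=-0.477435 → p ← 1.183171 + 0.12·(-0.477435) = 1.125878
p(1.48) ≈ 1.1259

1.1259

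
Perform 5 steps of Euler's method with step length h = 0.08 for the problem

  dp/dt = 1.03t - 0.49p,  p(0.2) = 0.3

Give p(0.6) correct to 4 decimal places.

0.3852

Euler: p_{n+1} = p_n + h·f(t_n, p_n).
t=0.200000, p=0.300000: f=0.059000 → p ← 0.300000 + 0.08·0.059000 = 0.304720
t=0.280000, p=0.304720: f=0.139087 → p ← 0.304720 + 0.08·0.139087 = 0.315847
t=0.360000, p=0.315847: f=0.216035 → p ← 0.315847 + 0.08·0.216035 = 0.333130
t=0.440000, p=0.333130: f=0.289966 → p ← 0.333130 + 0.08·0.289966 = 0.356327
t=0.520000, p=0.356327: f=0.361000 → p ← 0.356327 + 0.08·0.361000 = 0.385207
p(0.6) ≈ 0.3852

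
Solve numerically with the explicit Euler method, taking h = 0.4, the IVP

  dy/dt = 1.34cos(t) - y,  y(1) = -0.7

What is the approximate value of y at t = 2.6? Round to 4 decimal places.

-0.3839

Euler: y_{n+1} = y_n + h·f(t_n, y_n).
t=1.000000, y=-0.700000: f=1.424005 → y ← -0.700000 + 0.4·1.424005 = -0.130398
t=1.400000, y=-0.130398: f=0.358154 → y ← -0.130398 + 0.4·0.358154 = 0.012864
t=1.800000, y=0.012864: f=-0.317314 → y ← 0.012864 + 0.4·(-0.317314) = -0.114062
t=2.200000, y=-0.114062: f=-0.674529 → y ← -0.114062 + 0.4·(-0.674529) = -0.383874
y(2.6) ≈ -0.3839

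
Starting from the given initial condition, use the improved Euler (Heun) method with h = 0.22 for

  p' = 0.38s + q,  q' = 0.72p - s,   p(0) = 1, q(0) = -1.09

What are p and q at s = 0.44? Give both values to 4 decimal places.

0.6083, -0.9383

Heun on (p,q): k1 = f(s_n, state_n); k2 = f(s_n + h, state_n + h·k1); state_{n+1} = state_n + (h/2)·(k1 + k2).
0.000000: (1.000000, -1.090000)
  k1 = (-1.090000, 0.720000)
  predictor → (0.760200, -0.931600)
  k2 = (-0.848000, 0.327344)
  → (0.786820, -0.974792)
0.220000: (0.786820, -0.974792)
  k1 = (-0.891192, 0.346510)
  predictor → (0.590758, -0.898560)
  k2 = (-0.731360, -0.014654)
  → (0.608339, -0.938288)
(p(0.44), q(0.44)) ≈ (0.6083, -0.9383)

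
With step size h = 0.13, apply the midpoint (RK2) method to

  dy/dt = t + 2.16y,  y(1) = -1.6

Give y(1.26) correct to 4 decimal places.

-2.4059

Midpoint: k1 = f(t_n, y_n); k2 = f(t_n + h/2, y_n + (h/2)·k1); y_{n+1} = y_n + h·k2.
t=1.000000, y=-1.600000:
  k1 = f(1.000000, -1.600000) = -2.456000
  k2 = f(1.065000, -1.759640) = -2.735822
  y ← -1.600000 + 0.13·(-2.735822) = -1.955657
t=1.130000, y=-1.955657:
  k1 = f(1.130000, -1.955657) = -3.094219
  k2 = f(1.195000, -2.156781) = -3.463647
  y ← -1.955657 + 0.13·(-3.463647) = -2.405931
y(1.26) ≈ -2.4059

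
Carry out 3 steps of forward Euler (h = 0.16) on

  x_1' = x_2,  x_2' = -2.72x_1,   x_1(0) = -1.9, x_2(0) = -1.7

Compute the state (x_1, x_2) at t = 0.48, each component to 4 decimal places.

-2.3002, 1.0782

Euler on (x_1,x_2): x_1_{n+1} = x_1_n + h·x_1', x_2_{n+1} = x_2_n + h·x_2'.
0.000000: (-1.900000, -1.700000); f=(-1.700000, 5.168000) → (-2.172000, -0.873120)
0.160000: (-2.172000, -0.873120); f=(-0.873120, 5.907840) → (-2.311699, 0.072134)
0.320000: (-2.311699, 0.072134); f=(0.072134, 6.287822) → (-2.300158, 1.078186)
(x_1(0.48), x_2(0.48)) ≈ (-2.3002, 1.0782)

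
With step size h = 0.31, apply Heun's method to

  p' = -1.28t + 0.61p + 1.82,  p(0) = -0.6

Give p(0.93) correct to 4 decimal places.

Heun: k1 = f(t_n, p_n); k2 = f(t_n + h, p_n + h·k1); p_{n+1} = p_n + (h/2)·(k1 + k2).
t=0.000000, p=-0.600000:
  k1 = f(0.000000, -0.600000) = 1.454000
  k2 = f(0.310000, -0.149260) = 1.332151
  p ← -0.600000 + (0.31/2)·(1.454000 + 1.332151) = -0.168147
t=0.310000, p=-0.168147:
  k1 = f(0.310000, -0.168147) = 1.320631
  k2 = f(0.620000, 0.241249) = 1.173562
  p ← -0.168147 + (0.31/2)·(1.320631 + 1.173562) = 0.218453
t=0.620000, p=0.218453:
  k1 = f(0.620000, 0.218453) = 1.159657
  k2 = f(0.930000, 0.577947) = 0.982148
  p ← 0.218453 + (0.31/2)·(1.159657 + 0.982148) = 0.550433
p(0.93) ≈ 0.5504

0.5504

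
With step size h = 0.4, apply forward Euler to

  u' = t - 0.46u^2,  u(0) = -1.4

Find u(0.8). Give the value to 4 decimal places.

-2.1710

Euler: u_{n+1} = u_n + h·f(t_n, u_n).
t=0.000000, u=-1.400000: f=-0.901600 → u ← -1.400000 + 0.4·(-0.901600) = -1.760640
t=0.400000, u=-1.760640: f=-1.025932 → u ← -1.760640 + 0.4·(-1.025932) = -2.171013
u(0.8) ≈ -2.1710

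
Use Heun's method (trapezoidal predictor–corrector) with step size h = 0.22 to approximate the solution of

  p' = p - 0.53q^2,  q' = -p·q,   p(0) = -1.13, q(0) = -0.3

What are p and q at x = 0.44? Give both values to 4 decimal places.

Heun on (p,q): k1 = f(x_n, state_n); k2 = f(x_n + h, state_n + h·k1); state_{n+1} = state_n + (h/2)·(k1 + k2).
0.000000: (-1.130000, -0.300000)
  k1 = (-1.177700, -0.339000)
  predictor → (-1.389094, -0.374580)
  k2 = (-1.463458, -0.520327)
  → (-1.420527, -0.394526)
0.220000: (-1.420527, -0.394526)
  k1 = (-1.503022, -0.560435)
  predictor → (-1.751192, -0.517822)
  k2 = (-1.893306, -0.906805)
  → (-1.794124, -0.555922)
(p(0.44), q(0.44)) ≈ (-1.7941, -0.5559)

-1.7941, -0.5559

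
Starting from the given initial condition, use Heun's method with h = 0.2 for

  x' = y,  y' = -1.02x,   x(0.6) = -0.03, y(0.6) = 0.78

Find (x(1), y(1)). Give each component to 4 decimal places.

Heun on (x,y): k1 = f(t_n, state_n); k2 = f(t_n + h, state_n + h·k1); state_{n+1} = state_n + (h/2)·(k1 + k2).
0.600000: (-0.030000, 0.780000)
  k1 = (0.780000, 0.030600)
  predictor → (0.126000, 0.786120)
  k2 = (0.786120, -0.128520)
  → (0.126612, 0.770208)
0.800000: (0.126612, 0.770208)
  k1 = (0.770208, -0.129144)
  predictor → (0.280654, 0.744379)
  k2 = (0.744379, -0.286267)
  → (0.278071, 0.728667)
(x(1), y(1)) ≈ (0.2781, 0.7287)

0.2781, 0.7287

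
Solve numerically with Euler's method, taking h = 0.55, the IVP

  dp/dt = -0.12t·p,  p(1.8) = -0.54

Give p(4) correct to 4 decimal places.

-0.2511

Euler: p_{n+1} = p_n + h·f(t_n, p_n).
t=1.800000, p=-0.540000: f=0.116640 → p ← -0.540000 + 0.55·0.116640 = -0.475848
t=2.350000, p=-0.475848: f=0.134189 → p ← -0.475848 + 0.55·0.134189 = -0.402044
t=2.900000, p=-0.402044: f=0.139911 → p ← -0.402044 + 0.55·0.139911 = -0.325093
t=3.450000, p=-0.325093: f=0.134588 → p ← -0.325093 + 0.55·0.134588 = -0.251069
p(4) ≈ -0.2511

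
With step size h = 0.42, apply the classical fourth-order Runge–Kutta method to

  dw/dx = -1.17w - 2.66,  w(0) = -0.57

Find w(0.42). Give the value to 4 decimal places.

RK4: k1 = f(x_n, w_n); k2 = f(x_n + h/2, w_n + (h/2)·k1); k3 = f(x_n + h/2, w_n + (h/2)·k2); k4 = f(x_n + h, w_n + h·k3); w_{n+1} = w_n + (h/6)·(k1 + 2k2 + 2k3 + k4).
x=0.000000, w=-0.570000:
  k1 = f(0.000000, -0.570000) = -1.993100
  k2 = f(0.210000, -0.988551) = -1.503395
  k3 = f(0.210000, -0.885713) = -1.623716
  k4 = f(0.420000, -1.251961) = -1.195206
  w ← -0.570000 + (0.42/6)·(k1 + 2k2 + 2k3 + k4) = -1.230977
w(0.42) ≈ -1.2310

-1.2310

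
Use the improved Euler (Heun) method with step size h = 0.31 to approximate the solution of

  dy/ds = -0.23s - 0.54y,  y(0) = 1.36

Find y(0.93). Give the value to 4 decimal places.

0.7393

Heun: k1 = f(s_n, y_n); k2 = f(s_n + h, y_n + h·k1); y_{n+1} = y_n + (h/2)·(k1 + k2).
s=0.000000, y=1.360000:
  k1 = f(0.000000, 1.360000) = -0.734400
  k2 = f(0.310000, 1.132336) = -0.682761
  y ← 1.360000 + (0.31/2)·(-0.734400 + (-0.682761)) = 1.140340
s=0.310000, y=1.140340:
  k1 = f(0.310000, 1.140340) = -0.687084
  k2 = f(0.620000, 0.927344) = -0.643366
  y ← 1.140340 + (0.31/2)·(-0.687084 + (-0.643366)) = 0.934120
s=0.620000, y=0.934120:
  k1 = f(0.620000, 0.934120) = -0.647025
  k2 = f(0.930000, 0.733543) = -0.610013
  y ← 0.934120 + (0.31/2)·(-0.647025 + (-0.610013)) = 0.739279
y(0.93) ≈ 0.7393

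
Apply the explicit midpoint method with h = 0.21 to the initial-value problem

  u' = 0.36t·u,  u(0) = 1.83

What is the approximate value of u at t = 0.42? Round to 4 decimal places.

1.8888

Midpoint: k1 = f(t_n, u_n); k2 = f(t_n + h/2, u_n + (h/2)·k1); u_{n+1} = u_n + h·k2.
t=0.000000, u=1.830000:
  k1 = f(0.000000, 1.830000) = 0.000000
  k2 = f(0.105000, 1.830000) = 0.069174
  u ← 1.830000 + 0.21·0.069174 = 1.844527
t=0.210000, u=1.844527:
  k1 = f(0.210000, 1.844527) = 0.139446
  k2 = f(0.315000, 1.859168) = 0.210830
  u ← 1.844527 + 0.21·0.210830 = 1.888801
u(0.42) ≈ 1.8888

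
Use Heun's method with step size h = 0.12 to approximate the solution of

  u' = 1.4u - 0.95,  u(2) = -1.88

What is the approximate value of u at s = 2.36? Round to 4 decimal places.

-3.5479

Heun: k1 = f(s_n, u_n); k2 = f(s_n + h, u_n + h·k1); u_{n+1} = u_n + (h/2)·(k1 + k2).
s=2.000000, u=-1.880000:
  k1 = f(2.000000, -1.880000) = -3.582000
  k2 = f(2.120000, -2.309840) = -4.183776
  u ← -1.880000 + (0.12/2)·(-3.582000 + (-4.183776)) = -2.345947
s=2.120000, u=-2.345947:
  k1 = f(2.120000, -2.345947) = -4.234325
  k2 = f(2.240000, -2.854066) = -4.945692
  u ← -2.345947 + (0.12/2)·(-4.234325 + (-4.945692)) = -2.896748
s=2.240000, u=-2.896748:
  k1 = f(2.240000, -2.896748) = -5.005447
  k2 = f(2.360000, -3.497401) = -5.846362
  u ← -2.896748 + (0.12/2)·(-5.005447 + (-5.846362)) = -3.547856
u(2.36) ≈ -3.5479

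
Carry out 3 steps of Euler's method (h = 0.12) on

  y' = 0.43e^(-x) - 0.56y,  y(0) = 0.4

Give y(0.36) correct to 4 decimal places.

Euler: y_{n+1} = y_n + h·f(x_n, y_n).
x=0.000000, y=0.400000: f=0.206000 → y ← 0.400000 + 0.12·0.206000 = 0.424720
x=0.120000, y=0.424720: f=0.143533 → y ← 0.424720 + 0.12·0.143533 = 0.441944
x=0.240000, y=0.441944: f=0.090761 → y ← 0.441944 + 0.12·0.090761 = 0.452835
y(0.36) ≈ 0.4528

0.4528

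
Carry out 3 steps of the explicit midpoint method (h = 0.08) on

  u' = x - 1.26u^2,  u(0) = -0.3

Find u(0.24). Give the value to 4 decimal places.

-0.2994

Midpoint: k1 = f(x_n, u_n); k2 = f(x_n + h/2, u_n + (h/2)·k1); u_{n+1} = u_n + h·k2.
x=0.000000, u=-0.300000:
  k1 = f(0.000000, -0.300000) = -0.113400
  k2 = f(0.040000, -0.304536) = -0.076855
  u ← -0.300000 + 0.08·(-0.076855) = -0.306148
x=0.080000, u=-0.306148:
  k1 = f(0.080000, -0.306148) = -0.038096
  k2 = f(0.120000, -0.307672) = 0.000726
  u ← -0.306148 + 0.08·0.000726 = -0.306090
x=0.160000, u=-0.306090:
  k1 = f(0.160000, -0.306090) = 0.041949
  k2 = f(0.200000, -0.304412) = 0.083240
  u ← -0.306090 + 0.08·0.083240 = -0.299431
u(0.24) ≈ -0.2994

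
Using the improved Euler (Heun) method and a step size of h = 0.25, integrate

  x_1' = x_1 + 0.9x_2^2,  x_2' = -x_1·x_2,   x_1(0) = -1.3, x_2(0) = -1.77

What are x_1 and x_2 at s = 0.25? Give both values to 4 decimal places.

-0.6063, -2.3274

Heun on (x_1,x_2): k1 = f(s_n, state_n); k2 = f(s_n + h, state_n + h·k1); state_{n+1} = state_n + (h/2)·(k1 + k2).
0.000000: (-1.300000, -1.770000)
  k1 = (1.519610, -2.301000)
  predictor → (-0.920098, -2.345250)
  k2 = (4.030080, -2.157859)
  → (-0.606289, -2.327357)
(x_1(0.25), x_2(0.25)) ≈ (-0.6063, -2.3274)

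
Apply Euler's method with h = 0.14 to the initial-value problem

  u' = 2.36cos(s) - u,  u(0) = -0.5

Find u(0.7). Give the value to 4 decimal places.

Euler: u_{n+1} = u_n + h·f(s_n, u_n).
s=0.000000, u=-0.500000: f=2.860000 → u ← -0.500000 + 0.14·2.860000 = -0.099600
s=0.140000, u=-0.099600: f=2.436510 → u ← -0.099600 + 0.14·2.436510 = 0.241511
s=0.280000, u=0.241511: f=2.026579 → u ← 0.241511 + 0.14·2.026579 = 0.525232
s=0.420000, u=0.525232: f=1.629657 → u ← 0.525232 + 0.14·1.629657 = 0.753385
s=0.560000, u=0.753385: f=1.246138 → u ← 0.753385 + 0.14·1.246138 = 0.927844
u(0.7) ≈ 0.9278

0.9278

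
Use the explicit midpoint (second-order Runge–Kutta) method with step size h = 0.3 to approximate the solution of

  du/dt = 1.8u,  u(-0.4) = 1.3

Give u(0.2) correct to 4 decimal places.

Midpoint: k1 = f(t_n, u_n); k2 = f(t_n + h/2, u_n + (h/2)·k1); u_{n+1} = u_n + h·k2.
t=-0.400000, u=1.300000:
  k1 = f(-0.400000, 1.300000) = 2.340000
  k2 = f(-0.250000, 1.651000) = 2.971800
  u ← 1.300000 + 0.3·2.971800 = 2.191540
t=-0.100000, u=2.191540:
  k1 = f(-0.100000, 2.191540) = 3.944772
  k2 = f(0.050000, 2.783256) = 5.009860
  u ← 2.191540 + 0.3·5.009860 = 3.694498
u(0.2) ≈ 3.6945

3.6945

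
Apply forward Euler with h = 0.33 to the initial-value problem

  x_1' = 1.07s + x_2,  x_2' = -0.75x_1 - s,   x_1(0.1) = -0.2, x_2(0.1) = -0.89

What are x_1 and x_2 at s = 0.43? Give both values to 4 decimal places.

Euler on (x_1,x_2): x_1_{n+1} = x_1_n + h·x_1', x_2_{n+1} = x_2_n + h·x_2'.
0.100000: (-0.200000, -0.890000); f=(-0.783000, 0.050000) → (-0.458390, -0.873500)
(x_1(0.43), x_2(0.43)) ≈ (-0.4584, -0.8735)

-0.4584, -0.8735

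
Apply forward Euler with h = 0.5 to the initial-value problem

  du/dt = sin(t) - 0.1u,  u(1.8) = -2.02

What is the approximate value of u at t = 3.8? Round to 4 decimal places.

-0.8111

Euler: u_{n+1} = u_n + h·f(t_n, u_n).
t=1.800000, u=-2.020000: f=1.175848 → u ← -2.020000 + 0.5·1.175848 = -1.432076
t=2.300000, u=-1.432076: f=0.888913 → u ← -1.432076 + 0.5·0.888913 = -0.987620
t=2.800000, u=-0.987620: f=0.433750 → u ← -0.987620 + 0.5·0.433750 = -0.770745
t=3.300000, u=-0.770745: f=-0.080671 → u ← -0.770745 + 0.5·(-0.080671) = -0.811080
u(3.8) ≈ -0.8111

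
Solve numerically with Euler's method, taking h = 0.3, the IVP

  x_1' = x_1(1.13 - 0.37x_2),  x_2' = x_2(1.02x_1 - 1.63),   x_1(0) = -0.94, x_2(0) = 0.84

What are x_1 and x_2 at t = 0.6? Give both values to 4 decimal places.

Euler on (x_1,x_2): x_1_{n+1} = x_1_n + h·x_1', x_2_{n+1} = x_2_n + h·x_2'.
0.000000: (-0.940000, 0.840000); f=(-0.770048, -2.174592) → (-1.171014, 0.187622)
0.300000: (-1.171014, 0.187622); f=(-1.241954, -0.529927) → (-1.543601, 0.028644)
(x_1(0.6), x_2(0.6)) ≈ (-1.5436, 0.0286)

-1.5436, 0.0286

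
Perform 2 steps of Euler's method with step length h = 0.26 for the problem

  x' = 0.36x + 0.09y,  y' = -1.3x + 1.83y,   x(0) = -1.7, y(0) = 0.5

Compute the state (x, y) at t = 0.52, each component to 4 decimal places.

Euler on (x,y): x_{n+1} = x_n + h·x', y_{n+1} = y_n + h·y'.
0.000000: (-1.700000, 0.500000); f=(-0.567000, 3.125000) → (-1.847420, 1.312500)
0.260000: (-1.847420, 1.312500); f=(-0.546946, 4.803521) → (-1.989626, 2.561415)
(x(0.52), y(0.52)) ≈ (-1.9896, 2.5614)

-1.9896, 2.5614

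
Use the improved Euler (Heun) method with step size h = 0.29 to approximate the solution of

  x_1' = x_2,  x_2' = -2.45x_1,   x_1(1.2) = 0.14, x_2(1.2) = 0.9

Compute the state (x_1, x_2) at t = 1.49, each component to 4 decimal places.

0.3866, 0.7078

Heun on (x_1,x_2): k1 = f(t_n, state_n); k2 = f(t_n + h, state_n + h·k1); state_{n+1} = state_n + (h/2)·(k1 + k2).
1.200000: (0.140000, 0.900000)
  k1 = (0.900000, -0.343000)
  predictor → (0.401000, 0.800530)
  k2 = (0.800530, -0.982450)
  → (0.386577, 0.707810)
(x_1(1.49), x_2(1.49)) ≈ (0.3866, 0.7078)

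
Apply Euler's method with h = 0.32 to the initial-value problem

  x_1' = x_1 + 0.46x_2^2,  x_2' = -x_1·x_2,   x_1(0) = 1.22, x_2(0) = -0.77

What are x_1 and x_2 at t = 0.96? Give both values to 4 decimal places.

Euler on (x_1,x_2): x_1_{n+1} = x_1_n + h·x_1', x_2_{n+1} = x_2_n + h·x_2'.
0.000000: (1.220000, -0.770000); f=(1.492734, 0.939400) → (1.697675, -0.469392)
0.320000: (1.697675, -0.469392); f=(1.799026, 0.796875) → (2.273363, -0.214392)
0.640000: (2.273363, -0.214392); f=(2.294507, 0.487391) → (3.007605, -0.058427)
(x_1(0.96), x_2(0.96)) ≈ (3.0076, -0.0584)

3.0076, -0.0584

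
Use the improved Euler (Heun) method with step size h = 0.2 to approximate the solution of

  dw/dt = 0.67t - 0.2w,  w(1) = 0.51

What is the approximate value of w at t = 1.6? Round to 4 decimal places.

0.9475

Heun: k1 = f(t_n, w_n); k2 = f(t_n + h, w_n + h·k1); w_{n+1} = w_n + (h/2)·(k1 + k2).
t=1.000000, w=0.510000:
  k1 = f(1.000000, 0.510000) = 0.568000
  k2 = f(1.200000, 0.623600) = 0.679280
  w ← 0.510000 + (0.2/2)·(0.568000 + 0.679280) = 0.634728
t=1.200000, w=0.634728:
  k1 = f(1.200000, 0.634728) = 0.677054
  k2 = f(1.400000, 0.770139) = 0.783972
  w ← 0.634728 + (0.2/2)·(0.677054 + 0.783972) = 0.780831
t=1.400000, w=0.780831:
  k1 = f(1.400000, 0.780831) = 0.781834
  k2 = f(1.600000, 0.937197) = 0.884561
  w ← 0.780831 + (0.2/2)·(0.781834 + 0.884561) = 0.947470
w(1.6) ≈ 0.9475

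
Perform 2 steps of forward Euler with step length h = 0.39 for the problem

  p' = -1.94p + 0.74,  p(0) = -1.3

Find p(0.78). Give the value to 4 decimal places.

Euler: p_{n+1} = p_n + h·f(t_n, p_n).
t=0.000000, p=-1.300000: f=3.262000 → p ← -1.300000 + 0.39·3.262000 = -0.027820
t=0.390000, p=-0.027820: f=0.793971 → p ← -0.027820 + 0.39·0.793971 = 0.281829
p(0.78) ≈ 0.2818

0.2818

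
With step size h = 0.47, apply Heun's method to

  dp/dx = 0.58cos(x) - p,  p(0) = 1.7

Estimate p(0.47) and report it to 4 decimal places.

Heun: k1 = f(x_n, p_n); k2 = f(x_n + h, p_n + h·k1); p_{n+1} = p_n + (h/2)·(k1 + k2).
x=0.000000, p=1.700000:
  k1 = f(0.000000, 1.700000) = -1.120000
  k2 = f(0.470000, 1.173600) = -0.656490
  p ← 1.700000 + (0.47/2)·(-1.120000 + (-0.656490)) = 1.282525
p(0.47) ≈ 1.2825

1.2825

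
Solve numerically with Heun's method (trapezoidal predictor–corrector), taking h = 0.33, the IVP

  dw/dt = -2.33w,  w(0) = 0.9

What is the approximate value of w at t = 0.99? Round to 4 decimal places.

Heun: k1 = f(t_n, w_n); k2 = f(t_n + h, w_n + h·k1); w_{n+1} = w_n + (h/2)·(k1 + k2).
t=0.000000, w=0.900000:
  k1 = f(0.000000, 0.900000) = -2.097000
  k2 = f(0.330000, 0.207990) = -0.484617
  w ← 0.900000 + (0.33/2)·(-2.097000 + (-0.484617)) = 0.474033
t=0.330000, w=0.474033:
  k1 = f(0.330000, 0.474033) = -1.104497
  k2 = f(0.660000, 0.109549) = -0.255249
  w ← 0.474033 + (0.33/2)·(-1.104497 + (-0.255249)) = 0.249675
t=0.660000, w=0.249675:
  k1 = f(0.660000, 0.249675) = -0.581743
  k2 = f(0.990000, 0.057700) = -0.134441
  w ← 0.249675 + (0.33/2)·(-0.581743 + (-0.134441)) = 0.131505
w(0.99) ≈ 0.1315

0.1315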